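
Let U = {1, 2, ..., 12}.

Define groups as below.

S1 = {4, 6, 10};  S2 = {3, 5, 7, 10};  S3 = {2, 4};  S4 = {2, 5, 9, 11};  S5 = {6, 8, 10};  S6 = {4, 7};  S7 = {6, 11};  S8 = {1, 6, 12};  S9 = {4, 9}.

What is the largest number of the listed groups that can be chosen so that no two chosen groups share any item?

3

S2, S8, S9 are pairwise disjoint (S2={3,5,7,10}; S8={1,6,12}; S9={4,9}).
Every remaining group overlaps one of these, and no 4 of the listed groups are pairwise disjoint, so 3 is the maximum.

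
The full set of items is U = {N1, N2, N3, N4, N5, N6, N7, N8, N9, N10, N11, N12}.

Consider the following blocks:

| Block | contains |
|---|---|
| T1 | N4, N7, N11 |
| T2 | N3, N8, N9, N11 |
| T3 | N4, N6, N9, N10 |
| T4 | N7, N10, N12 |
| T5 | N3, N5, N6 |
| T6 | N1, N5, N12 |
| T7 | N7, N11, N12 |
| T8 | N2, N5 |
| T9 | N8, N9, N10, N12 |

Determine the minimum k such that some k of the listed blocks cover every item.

5

T1 and T5 and T6 and T8 and T9 together: T1 ∪ T5 ∪ T6 ∪ T8 ∪ T9 = {N1, N2, N3, N4, N5, N6, N7, N8, N9, N10, N11, N12} — every item is covered.
No 4 of the 9 blocks cover everything (all 126 combinations miss at least one item), so 5 is optimal.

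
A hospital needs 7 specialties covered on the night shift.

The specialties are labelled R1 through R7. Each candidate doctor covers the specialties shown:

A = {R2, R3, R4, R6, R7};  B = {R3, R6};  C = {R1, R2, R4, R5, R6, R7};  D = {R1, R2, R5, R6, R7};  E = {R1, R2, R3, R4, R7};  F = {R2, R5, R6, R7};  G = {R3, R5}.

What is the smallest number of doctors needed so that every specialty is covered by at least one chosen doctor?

D and E together: D ∪ E = {R1, R2, R3, R4, R5, R6, R7} — every specialty is covered.
No single doctor has all 7 specialties (the largest, C, has 6), so 2 is optimal.

2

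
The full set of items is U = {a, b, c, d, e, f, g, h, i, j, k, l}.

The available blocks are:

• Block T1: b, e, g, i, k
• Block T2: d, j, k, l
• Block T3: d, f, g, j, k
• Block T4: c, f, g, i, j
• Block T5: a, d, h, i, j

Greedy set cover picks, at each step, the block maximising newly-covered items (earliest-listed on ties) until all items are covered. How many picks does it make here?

Greedy: pick T1 (covers 5 new) → pick T5 (covers 4 new) → pick T4 (covers 2 new) → pick T2 (covers 1 new). Total picks: 4.

4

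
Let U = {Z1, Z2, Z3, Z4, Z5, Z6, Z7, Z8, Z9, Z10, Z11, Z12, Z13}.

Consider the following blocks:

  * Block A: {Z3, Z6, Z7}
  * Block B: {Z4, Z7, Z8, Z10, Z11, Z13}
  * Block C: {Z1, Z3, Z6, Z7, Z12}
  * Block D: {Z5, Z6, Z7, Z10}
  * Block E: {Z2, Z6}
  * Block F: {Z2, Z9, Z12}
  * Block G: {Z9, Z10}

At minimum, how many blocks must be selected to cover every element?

Take {B, C, D, F}. Their union is {Z1, Z2, Z3, Z4, Z5, Z6, Z7, Z8, Z9, Z10, Z11, Z12, Z13}, which is all 13 elements.
Only D contains Z5, so D is forced; the remaining 9 elements need at least 3 more blocks (each remaining block adds at most 4) — so at least 4 blocks are needed, and 4 is optimal.

4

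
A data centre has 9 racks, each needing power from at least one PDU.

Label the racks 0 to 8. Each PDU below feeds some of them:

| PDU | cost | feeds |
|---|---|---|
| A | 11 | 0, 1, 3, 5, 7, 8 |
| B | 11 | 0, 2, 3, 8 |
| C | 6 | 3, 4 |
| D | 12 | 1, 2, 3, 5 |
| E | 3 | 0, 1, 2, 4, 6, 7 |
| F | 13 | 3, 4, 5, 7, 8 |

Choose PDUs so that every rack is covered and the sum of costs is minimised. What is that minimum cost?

A, E together cover every rack (A ∪ E = {0, 1, 2, 3, 4, 5, 6, 7, 8}); total cost 11 + 3 = 14.
No covering selection has total cost below 14.

14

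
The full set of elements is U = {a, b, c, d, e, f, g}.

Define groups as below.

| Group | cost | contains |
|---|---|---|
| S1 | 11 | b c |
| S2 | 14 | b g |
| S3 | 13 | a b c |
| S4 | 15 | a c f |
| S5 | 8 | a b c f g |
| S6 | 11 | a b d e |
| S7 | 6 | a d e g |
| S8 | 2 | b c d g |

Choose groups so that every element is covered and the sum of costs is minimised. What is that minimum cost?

14

S5, S7 together cover every element (S5 ∪ S7 = {a, b, c, d, e, f, g}); total cost 8 + 6 = 14.
The greedy pick S8, S7, S5 costs 16; no covering selection beats 14.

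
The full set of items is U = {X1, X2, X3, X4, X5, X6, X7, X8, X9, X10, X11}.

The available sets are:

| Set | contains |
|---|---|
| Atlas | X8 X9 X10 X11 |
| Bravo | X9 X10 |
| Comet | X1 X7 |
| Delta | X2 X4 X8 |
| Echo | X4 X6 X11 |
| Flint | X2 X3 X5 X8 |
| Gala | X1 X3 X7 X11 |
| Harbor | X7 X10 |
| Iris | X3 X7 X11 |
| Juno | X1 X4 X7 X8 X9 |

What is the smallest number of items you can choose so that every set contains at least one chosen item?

4

The 4 items {X4, X7, X8, X9} hit every set.
The sets Bravo, Comet, Echo, Flint are pairwise disjoint, so any hitting set needs a separate item for each — at least 4. Hence 4 is optimal.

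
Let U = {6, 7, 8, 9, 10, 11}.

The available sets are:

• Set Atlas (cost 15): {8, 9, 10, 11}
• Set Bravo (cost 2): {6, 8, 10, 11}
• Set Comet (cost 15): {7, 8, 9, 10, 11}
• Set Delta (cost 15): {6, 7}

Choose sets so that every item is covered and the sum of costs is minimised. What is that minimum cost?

Bravo, Comet together cover every item (Bravo ∪ Comet = {6, 7, 8, 9, 10, 11}); total cost 2 + 15 = 17.
No covering selection has total cost below 17.

17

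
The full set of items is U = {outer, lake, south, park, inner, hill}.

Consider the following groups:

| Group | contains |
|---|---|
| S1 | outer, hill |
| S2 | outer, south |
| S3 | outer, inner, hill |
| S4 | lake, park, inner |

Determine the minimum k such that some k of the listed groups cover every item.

3

S1 and S2 and S4 together: S1 ∪ S2 ∪ S4 = {outer, lake, south, park, inner, hill} — every item is covered.
Only S4 contains lake, so S4 is forced; the remaining 3 items need at least 2 more groups (each remaining group adds at most 2) — so at least 3 groups are needed, and 3 is optimal.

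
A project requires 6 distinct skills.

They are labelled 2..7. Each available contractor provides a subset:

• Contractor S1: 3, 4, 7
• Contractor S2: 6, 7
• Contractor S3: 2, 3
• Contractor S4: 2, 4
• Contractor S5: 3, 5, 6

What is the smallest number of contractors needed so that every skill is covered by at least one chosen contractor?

3

S1 and S3 and S5 together: S1 ∪ S3 ∪ S5 = {2, 3, 4, 5, 6, 7} — every skill is covered.
Only S5 contains 5, so S5 is forced; the remaining 3 skills need at least 2 more contractors (each remaining contractor adds at most 2) — so at least 3 contractors are needed, and 3 is optimal.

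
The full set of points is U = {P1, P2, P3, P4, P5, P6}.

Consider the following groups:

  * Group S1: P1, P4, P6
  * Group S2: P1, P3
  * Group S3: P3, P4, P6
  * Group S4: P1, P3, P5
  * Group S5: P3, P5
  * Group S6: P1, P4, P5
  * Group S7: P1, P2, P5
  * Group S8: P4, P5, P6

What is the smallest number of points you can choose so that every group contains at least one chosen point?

The 3 points {P1, P3, P6} hit every group.
No choice of 2 points meets every group, so 3 is the minimum.

3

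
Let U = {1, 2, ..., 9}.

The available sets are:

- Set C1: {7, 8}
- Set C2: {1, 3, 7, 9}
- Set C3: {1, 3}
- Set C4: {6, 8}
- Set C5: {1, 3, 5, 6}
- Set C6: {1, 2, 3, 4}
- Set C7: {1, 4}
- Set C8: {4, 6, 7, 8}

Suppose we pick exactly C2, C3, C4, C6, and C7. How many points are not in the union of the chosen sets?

1

Union of C2, C3, C4, C6, C7 = {1, 2, 3, 4, 6, 7, 8, 9}.
Not covered: 5 — 1 point.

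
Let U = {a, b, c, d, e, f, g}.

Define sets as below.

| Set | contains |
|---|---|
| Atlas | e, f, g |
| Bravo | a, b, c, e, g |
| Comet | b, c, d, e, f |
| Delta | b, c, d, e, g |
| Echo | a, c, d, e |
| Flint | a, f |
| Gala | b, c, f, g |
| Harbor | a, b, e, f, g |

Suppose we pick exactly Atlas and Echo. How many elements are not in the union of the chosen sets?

Union of Atlas, Echo = {a, c, d, e, f, g}.
Not covered: b — 1 element.

1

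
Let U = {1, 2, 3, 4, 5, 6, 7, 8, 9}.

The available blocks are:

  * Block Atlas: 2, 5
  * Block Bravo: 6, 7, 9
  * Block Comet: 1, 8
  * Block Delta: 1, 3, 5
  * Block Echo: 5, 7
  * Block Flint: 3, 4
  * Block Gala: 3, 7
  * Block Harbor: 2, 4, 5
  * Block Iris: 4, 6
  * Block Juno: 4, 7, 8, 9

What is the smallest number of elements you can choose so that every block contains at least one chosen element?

H = {1, 4, 5, 7} meets every block (each contains at least one member of H), and |H| = 4.
The blocks Atlas, Comet, Gala, Iris are pairwise disjoint, so any hitting set needs a separate element for each — at least 4. Hence 4 is optimal.

4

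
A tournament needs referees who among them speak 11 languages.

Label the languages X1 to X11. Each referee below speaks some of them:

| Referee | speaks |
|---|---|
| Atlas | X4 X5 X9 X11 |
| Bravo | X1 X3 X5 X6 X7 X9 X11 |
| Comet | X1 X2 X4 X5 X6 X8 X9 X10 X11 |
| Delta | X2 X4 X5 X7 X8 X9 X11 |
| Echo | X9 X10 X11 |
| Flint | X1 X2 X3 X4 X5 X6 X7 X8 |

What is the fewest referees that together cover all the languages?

Bravo and Comet together: Bravo ∪ Comet = {X1, X2, X3, X4, X5, X6, X7, X8, X9, X10, X11} — every language is covered.
No single referee has all 11 languages (the largest, Comet, has 9), so 2 is optimal.

2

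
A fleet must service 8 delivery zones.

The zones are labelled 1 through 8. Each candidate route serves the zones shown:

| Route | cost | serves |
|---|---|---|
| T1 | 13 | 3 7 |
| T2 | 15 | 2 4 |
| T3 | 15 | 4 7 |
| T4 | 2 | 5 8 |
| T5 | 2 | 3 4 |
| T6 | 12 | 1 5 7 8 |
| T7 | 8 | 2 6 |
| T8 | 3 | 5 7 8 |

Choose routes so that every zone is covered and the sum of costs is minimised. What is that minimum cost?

T5, T6, T7 together cover every zone (T5 ∪ T6 ∪ T7 = {1, 2, 3, 4, 5, 6, 7, 8}); total cost 2 + 12 + 8 = 22.
The greedy pick T4, T5, T8, T7, T6 costs 27; no covering selection beats 22.

22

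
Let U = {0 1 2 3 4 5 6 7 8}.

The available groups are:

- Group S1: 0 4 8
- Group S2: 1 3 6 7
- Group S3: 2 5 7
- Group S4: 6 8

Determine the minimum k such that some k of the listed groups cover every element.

3

Take {S1, S2, S3}. Their union is {0, 1, 2, 3, 4, 5, 6, 7, 8}, which is all 9 elements.
Each group has at most 4 elements, and 2·4 = 8 < 9 — so at least 3 groups are needed, and 3 is optimal.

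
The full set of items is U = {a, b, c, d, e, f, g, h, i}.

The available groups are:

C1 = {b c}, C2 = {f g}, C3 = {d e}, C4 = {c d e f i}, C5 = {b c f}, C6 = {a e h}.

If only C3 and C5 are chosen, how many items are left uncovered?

4

Union of C3, C5 = {b, c, d, e, f}.
Not covered: a, g, h, i — 4 items.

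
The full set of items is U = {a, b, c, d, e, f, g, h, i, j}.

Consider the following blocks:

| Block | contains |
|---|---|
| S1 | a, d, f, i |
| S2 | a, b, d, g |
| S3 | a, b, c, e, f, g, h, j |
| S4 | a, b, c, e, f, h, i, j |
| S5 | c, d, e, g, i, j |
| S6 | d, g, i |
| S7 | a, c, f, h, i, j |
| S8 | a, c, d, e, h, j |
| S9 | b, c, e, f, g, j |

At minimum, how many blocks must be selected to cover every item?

S2 and S4 together: S2 ∪ S4 = {a, b, c, d, e, f, g, h, i, j} — every item is covered.
No single block has all 10 items (the largest, S3, has 8), so 2 is optimal.

2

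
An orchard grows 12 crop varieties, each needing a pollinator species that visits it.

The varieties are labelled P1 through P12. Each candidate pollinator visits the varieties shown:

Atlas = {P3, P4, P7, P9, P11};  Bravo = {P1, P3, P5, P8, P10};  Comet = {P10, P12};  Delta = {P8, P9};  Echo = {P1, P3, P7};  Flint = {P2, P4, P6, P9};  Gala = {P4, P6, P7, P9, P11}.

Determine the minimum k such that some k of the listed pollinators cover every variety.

4

Take {Bravo, Comet, Flint, Gala}. Their union is {P1, P2, P3, P4, P5, P6, P7, P8, P9, P10, P11, P12}, which is all 12 varieties.
No 3 of the 7 pollinators cover everything (all 35 combinations miss at least one variety), so 4 is optimal.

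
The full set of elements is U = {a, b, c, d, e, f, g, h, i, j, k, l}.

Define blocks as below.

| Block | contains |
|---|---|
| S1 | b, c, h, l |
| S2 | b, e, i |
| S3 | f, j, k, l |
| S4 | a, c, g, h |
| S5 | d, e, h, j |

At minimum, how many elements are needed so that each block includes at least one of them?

Take T = {a, e, l}. Each listed block contains at least one of these, so T is a hitting set of size 3.
The blocks S2, S3, S4 are pairwise disjoint, so any hitting set needs a separate element for each — at least 3. Hence 3 is optimal.

3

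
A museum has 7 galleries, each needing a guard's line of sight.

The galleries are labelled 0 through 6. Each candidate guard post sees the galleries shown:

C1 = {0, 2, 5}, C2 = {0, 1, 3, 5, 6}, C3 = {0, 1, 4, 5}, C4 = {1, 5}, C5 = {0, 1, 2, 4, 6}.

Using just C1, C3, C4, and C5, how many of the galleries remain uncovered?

Union of C1, C3, C4, C5 = {0, 1, 2, 4, 5, 6}.
Not covered: 3 — 1 gallery.

1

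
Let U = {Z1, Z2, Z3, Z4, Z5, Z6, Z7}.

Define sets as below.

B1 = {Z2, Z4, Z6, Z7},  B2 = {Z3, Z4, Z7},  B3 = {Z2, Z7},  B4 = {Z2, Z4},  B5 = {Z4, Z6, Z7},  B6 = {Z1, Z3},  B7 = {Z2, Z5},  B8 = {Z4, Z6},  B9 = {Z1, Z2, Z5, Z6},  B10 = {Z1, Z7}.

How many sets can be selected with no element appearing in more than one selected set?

3

B6, B7, B8 are pairwise disjoint (B6={Z1,Z3}; B7={Z2,Z5}; B8={Z4,Z6}).
Every remaining set overlaps one of these, and no 4 of the listed sets are pairwise disjoint, so 3 is the maximum.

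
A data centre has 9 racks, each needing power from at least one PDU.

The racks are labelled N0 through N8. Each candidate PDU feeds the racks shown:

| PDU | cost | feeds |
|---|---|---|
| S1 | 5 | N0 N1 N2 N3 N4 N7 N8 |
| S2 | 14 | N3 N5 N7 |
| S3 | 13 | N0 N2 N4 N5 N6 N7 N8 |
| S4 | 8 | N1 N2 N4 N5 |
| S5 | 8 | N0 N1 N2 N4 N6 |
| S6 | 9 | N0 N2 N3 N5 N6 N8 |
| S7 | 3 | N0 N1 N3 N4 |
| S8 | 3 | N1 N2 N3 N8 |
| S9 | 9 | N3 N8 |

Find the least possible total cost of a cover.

S1, S6 together cover every rack (S1 ∪ S6 = {N0, N1, N2, N3, N4, N5, N6, N7, N8}); total cost 5 + 9 = 14.
No covering selection has total cost below 14.

14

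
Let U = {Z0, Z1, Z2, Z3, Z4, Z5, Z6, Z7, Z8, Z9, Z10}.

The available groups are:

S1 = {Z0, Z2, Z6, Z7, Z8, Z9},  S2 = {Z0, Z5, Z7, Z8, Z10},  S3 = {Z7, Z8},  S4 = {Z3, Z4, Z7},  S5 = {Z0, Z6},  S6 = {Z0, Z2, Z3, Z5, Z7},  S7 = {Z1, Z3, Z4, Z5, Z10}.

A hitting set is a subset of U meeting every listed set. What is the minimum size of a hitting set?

3

H = {Z0, Z4, Z7} meets every group (each contains at least one member of H), and |H| = 3.
The groups S3, S5, S7 are pairwise disjoint, so any hitting set needs a separate item for each — at least 3. Hence 3 is optimal.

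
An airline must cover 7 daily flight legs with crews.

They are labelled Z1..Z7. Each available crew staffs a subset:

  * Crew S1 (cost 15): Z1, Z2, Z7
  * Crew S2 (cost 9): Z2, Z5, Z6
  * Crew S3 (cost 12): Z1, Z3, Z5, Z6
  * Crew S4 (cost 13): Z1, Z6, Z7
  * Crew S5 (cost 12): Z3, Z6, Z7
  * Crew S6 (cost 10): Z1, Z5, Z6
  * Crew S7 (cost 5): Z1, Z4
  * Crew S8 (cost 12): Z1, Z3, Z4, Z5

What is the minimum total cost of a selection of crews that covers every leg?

S2, S5, S7 together cover every leg (S2 ∪ S5 ∪ S7 = {Z1, Z2, Z3, Z4, Z5, Z6, Z7}); total cost 9 + 12 + 5 = 26.
No covering selection has total cost below 26.

26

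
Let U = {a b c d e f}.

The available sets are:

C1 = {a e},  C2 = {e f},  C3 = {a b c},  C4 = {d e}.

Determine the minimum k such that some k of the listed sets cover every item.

Take {C2, C3, C4}. Their union is {a, b, c, d, e, f}, which is all 6 items.
Only C3 contains b, so C3 is forced; the remaining 3 items need at least 2 more sets (each remaining set adds at most 2) — so at least 3 sets are needed, and 3 is optimal.

3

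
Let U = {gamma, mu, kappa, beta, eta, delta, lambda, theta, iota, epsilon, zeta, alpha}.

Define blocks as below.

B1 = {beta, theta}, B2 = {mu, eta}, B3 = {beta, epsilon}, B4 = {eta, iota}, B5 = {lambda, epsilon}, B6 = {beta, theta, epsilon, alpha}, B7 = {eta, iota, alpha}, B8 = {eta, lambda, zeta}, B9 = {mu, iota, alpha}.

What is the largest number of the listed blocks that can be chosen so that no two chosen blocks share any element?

3

B1, B5, B7 are pairwise disjoint (B1={beta,theta}; B5={lambda,epsilon}; B7={eta,iota,alpha}).
Every remaining block overlaps one of these, and no 4 of the listed blocks are pairwise disjoint, so 3 is the maximum.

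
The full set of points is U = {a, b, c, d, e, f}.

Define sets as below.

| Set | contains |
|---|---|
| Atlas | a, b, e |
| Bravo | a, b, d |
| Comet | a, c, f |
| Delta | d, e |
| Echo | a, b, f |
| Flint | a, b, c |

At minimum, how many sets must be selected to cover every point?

Take {Comet, Delta, Echo}. Their union is {a, b, c, d, e, f}, which is all 6 points.
No 2 of the 6 sets cover everything (all 15 combinations miss at least one point), so 3 is optimal.

3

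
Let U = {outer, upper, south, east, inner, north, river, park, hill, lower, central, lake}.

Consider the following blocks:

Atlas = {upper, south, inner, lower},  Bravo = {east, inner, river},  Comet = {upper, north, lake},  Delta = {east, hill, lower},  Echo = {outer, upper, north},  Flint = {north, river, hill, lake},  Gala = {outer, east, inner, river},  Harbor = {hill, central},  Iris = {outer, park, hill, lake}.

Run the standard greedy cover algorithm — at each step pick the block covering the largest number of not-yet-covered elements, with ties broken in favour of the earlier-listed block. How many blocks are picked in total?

Greedy: pick Atlas (covers 4 new) → pick Flint (covers 4 new) → pick Gala (covers 2 new) → pick Harbor (covers 1 new) → pick Iris (covers 1 new). Total picks: 5.

5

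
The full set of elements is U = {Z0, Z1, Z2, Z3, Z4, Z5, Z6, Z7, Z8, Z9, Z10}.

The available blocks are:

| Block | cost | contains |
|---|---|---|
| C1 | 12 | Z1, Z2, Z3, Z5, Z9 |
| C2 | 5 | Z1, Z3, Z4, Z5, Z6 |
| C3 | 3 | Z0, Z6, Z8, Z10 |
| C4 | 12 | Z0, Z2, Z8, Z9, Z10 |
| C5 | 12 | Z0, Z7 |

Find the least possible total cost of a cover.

29

C2, C4, C5 together cover every element (C2 ∪ C4 ∪ C5 = {Z0, Z1, Z2, Z3, Z4, Z5, Z6, Z7, Z8, Z9, Z10}); total cost 5 + 12 + 12 = 29.
The greedy pick C3, C2, C1, C5 costs 32; no covering selection beats 29.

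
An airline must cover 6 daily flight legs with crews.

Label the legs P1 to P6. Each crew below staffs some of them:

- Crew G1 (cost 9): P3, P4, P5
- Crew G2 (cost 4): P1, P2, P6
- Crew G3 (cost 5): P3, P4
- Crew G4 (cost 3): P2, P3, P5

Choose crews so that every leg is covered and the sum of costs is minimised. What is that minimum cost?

G2, G3, G4 together cover every leg (G2 ∪ G3 ∪ G4 = {P1, P2, P3, P4, P5, P6}); total cost 4 + 5 + 3 = 12.
No covering selection has total cost below 12.

12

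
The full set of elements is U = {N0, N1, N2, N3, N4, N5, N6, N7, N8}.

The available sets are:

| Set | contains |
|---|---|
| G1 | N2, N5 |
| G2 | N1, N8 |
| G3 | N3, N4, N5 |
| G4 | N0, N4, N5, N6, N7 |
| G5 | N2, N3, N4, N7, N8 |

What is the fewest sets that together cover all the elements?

G2, G4, and G5 cover everything between them: the union {N0, N1, N2, N3, N4, N5, N6, N7, N8} is all of U.
Only G4 contains N0, so G4 is forced; the remaining 4 elements need at least 2 more sets (each remaining set adds at most 3) — so at least 3 sets are needed, and 3 is optimal.

3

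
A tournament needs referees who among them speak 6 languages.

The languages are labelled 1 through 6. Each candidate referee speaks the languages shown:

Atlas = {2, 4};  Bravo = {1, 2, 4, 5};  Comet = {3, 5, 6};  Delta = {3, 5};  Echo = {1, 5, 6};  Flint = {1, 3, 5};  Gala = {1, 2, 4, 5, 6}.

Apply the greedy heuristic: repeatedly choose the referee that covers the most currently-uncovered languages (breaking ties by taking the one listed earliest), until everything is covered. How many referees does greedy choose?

Greedy: pick Gala (covers 5 new) → pick Comet (covers 1 new). Total picks: 2.

2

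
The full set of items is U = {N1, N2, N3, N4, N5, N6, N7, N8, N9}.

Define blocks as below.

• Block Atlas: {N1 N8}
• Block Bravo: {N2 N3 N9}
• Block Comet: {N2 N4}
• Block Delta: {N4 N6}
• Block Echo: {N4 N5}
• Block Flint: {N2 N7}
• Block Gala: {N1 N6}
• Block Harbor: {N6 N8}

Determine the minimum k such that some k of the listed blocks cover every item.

5

Atlas, Bravo, Delta, Echo, and Flint cover everything between them: the union {N1, N2, N3, N4, N5, N6, N7, N8, N9} is all of U.
Only Flint contains N7, so Flint is forced; the remaining 7 items need at least 4 more blocks (each remaining block adds at most 2) — so at least 5 blocks are needed, and 5 is optimal.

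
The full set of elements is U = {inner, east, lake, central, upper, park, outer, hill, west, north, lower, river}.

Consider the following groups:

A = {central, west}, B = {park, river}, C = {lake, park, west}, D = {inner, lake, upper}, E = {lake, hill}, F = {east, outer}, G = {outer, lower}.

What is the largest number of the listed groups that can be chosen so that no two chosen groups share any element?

A, B, E, F are pairwise disjoint (A={central,west}; B={park,river}; E={lake,hill}; F={east,outer}).
Every remaining group overlaps one of these, and no 5 of the listed groups are pairwise disjoint, so 4 is the maximum.

4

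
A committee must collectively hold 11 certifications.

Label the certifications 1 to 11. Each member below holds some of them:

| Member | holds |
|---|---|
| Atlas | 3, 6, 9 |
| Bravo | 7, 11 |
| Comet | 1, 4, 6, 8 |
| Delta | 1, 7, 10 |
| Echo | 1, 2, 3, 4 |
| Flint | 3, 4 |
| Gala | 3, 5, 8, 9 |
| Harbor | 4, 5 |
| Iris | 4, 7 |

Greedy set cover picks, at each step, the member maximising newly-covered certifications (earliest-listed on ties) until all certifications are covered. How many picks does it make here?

Greedy: pick Comet (covers 4 new) → pick Gala (covers 3 new) → pick Bravo (covers 2 new) → pick Delta (covers 1 new) → pick Echo (covers 1 new). Total picks: 5.

5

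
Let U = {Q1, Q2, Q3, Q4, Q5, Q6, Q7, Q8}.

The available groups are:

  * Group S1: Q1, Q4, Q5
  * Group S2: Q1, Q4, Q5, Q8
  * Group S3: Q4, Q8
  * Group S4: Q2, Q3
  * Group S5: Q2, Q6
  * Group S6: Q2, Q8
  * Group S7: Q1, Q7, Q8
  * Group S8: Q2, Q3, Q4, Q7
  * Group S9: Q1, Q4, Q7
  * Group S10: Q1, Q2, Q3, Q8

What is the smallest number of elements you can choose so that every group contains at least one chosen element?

3

The 3 elements {Q1, Q2, Q8} hit every group.
No choice of 2 elements meets every group, so 3 is the minimum.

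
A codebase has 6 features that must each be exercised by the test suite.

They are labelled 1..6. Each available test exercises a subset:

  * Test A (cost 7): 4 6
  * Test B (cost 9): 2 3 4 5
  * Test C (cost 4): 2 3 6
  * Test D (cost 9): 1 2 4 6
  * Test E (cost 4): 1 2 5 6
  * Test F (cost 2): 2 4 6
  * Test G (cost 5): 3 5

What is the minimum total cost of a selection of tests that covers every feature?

10

C, E, F together cover every feature (C ∪ E ∪ F = {1, 2, 3, 4, 5, 6}); total cost 4 + 4 + 2 = 10.
No covering selection has total cost below 10.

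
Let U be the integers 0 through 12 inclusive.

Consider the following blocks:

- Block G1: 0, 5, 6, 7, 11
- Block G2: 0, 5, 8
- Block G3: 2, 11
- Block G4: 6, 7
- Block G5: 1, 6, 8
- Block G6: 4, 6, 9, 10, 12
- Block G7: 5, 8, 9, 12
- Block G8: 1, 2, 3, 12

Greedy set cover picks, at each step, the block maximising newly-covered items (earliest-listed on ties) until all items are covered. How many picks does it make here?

Greedy: pick G1 (covers 5 new) → pick G6 (covers 4 new) → pick G8 (covers 3 new) → pick G2 (covers 1 new). Total picks: 4.

4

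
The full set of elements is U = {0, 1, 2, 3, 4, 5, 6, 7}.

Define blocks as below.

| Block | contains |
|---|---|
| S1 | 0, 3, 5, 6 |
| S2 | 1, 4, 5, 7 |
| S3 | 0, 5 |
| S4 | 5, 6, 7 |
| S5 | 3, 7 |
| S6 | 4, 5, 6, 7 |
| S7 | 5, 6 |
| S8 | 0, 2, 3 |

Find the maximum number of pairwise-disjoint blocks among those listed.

S3, S5 are pairwise disjoint (S3={0,5}; S5={3,7}).
Every remaining block overlaps one of these, and no 3 of the listed blocks are pairwise disjoint, so 2 is the maximum.

2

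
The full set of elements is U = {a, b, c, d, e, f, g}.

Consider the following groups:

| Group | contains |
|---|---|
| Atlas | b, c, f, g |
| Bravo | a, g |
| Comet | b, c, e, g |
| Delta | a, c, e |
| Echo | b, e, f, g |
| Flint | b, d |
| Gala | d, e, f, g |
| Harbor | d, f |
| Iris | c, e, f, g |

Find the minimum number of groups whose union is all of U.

Bravo and Comet and Gala together: Bravo ∪ Comet ∪ Gala = {a, b, c, d, e, f, g} — every element is covered.
No 2 of the 9 groups cover everything (all 36 combinations miss at least one element), so 3 is optimal.

3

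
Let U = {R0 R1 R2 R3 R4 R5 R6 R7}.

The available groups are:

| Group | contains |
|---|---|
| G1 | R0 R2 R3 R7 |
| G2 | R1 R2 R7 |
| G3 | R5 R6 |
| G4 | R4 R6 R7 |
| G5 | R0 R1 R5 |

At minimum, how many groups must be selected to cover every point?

Take {G1, G4, G5}. Their union is {R0, R1, R2, R3, R4, R5, R6, R7}, which is all 8 points.
Only G1 contains R3, so G1 is forced; the remaining 4 points need at least 2 more groups (each remaining group adds at most 2) — so at least 3 groups are needed, and 3 is optimal.

3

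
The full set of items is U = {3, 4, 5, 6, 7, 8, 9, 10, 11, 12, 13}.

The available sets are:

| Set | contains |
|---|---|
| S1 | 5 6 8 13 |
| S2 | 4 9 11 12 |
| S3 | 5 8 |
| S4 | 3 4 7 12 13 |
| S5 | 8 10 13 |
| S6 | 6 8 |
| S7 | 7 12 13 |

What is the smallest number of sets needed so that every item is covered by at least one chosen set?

S1, S2, S4, and S5 cover everything between them: the union {3, 4, 5, 6, 7, 8, 9, 10, 11, 12, 13} is all of U.
No 3 of the 7 sets cover everything (all 35 combinations miss at least one item), so 4 is optimal.

4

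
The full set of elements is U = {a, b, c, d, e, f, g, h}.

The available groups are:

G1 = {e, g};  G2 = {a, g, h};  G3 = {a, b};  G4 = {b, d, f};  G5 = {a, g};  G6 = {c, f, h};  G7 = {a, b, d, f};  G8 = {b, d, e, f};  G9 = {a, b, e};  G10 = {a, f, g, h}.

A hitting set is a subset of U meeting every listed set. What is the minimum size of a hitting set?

3

The 3 elements {b, g, h} hit every group.
The groups G1, G3, G6 are pairwise disjoint, so any hitting set needs a separate element for each — at least 3. Hence 3 is optimal.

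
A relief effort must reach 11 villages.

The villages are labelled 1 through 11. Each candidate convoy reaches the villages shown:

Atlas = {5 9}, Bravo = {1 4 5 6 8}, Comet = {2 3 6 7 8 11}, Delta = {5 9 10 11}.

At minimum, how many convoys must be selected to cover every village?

3

Take {Bravo, Comet, Delta}. Their union is {1, 2, 3, 4, 5, 6, 7, 8, 9, 10, 11}, which is all 11 villages.
Only Bravo contains 1, so Bravo is forced; the remaining 6 villages need at least 2 more convoys (each remaining convoy adds at most 4) — so at least 3 convoys are needed, and 3 is optimal.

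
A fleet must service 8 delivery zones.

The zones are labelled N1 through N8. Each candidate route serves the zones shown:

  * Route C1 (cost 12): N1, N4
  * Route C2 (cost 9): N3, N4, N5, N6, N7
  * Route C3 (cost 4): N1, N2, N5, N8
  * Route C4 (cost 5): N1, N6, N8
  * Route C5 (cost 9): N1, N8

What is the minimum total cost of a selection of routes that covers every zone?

C2, C3 together cover every zone (C2 ∪ C3 = {N1, N2, N3, N4, N5, N6, N7, N8}); total cost 9 + 4 = 13.
No covering selection has total cost below 13.

13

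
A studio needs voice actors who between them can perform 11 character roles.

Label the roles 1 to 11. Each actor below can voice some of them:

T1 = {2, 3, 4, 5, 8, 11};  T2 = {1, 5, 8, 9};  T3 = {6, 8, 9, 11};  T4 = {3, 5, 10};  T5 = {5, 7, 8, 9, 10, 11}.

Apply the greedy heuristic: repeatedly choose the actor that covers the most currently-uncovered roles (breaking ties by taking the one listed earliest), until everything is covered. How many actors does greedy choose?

Greedy: pick T1 (covers 6 new) → pick T5 (covers 3 new) → pick T2 (covers 1 new) → pick T3 (covers 1 new). Total picks: 4.

4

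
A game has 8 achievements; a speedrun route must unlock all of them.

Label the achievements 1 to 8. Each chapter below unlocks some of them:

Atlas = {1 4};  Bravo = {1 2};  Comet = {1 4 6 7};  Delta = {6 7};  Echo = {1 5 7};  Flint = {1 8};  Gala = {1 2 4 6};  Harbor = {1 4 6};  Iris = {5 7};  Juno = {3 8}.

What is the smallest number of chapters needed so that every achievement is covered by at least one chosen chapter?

3

Take {Gala, Iris, Juno}. Their union is {1, 2, 3, 4, 5, 6, 7, 8}, which is all 8 achievements.
Only Juno contains 3, so Juno is forced; the remaining 6 achievements need at least 2 more chapters (each remaining chapter adds at most 4) — so at least 3 chapters are needed, and 3 is optimal.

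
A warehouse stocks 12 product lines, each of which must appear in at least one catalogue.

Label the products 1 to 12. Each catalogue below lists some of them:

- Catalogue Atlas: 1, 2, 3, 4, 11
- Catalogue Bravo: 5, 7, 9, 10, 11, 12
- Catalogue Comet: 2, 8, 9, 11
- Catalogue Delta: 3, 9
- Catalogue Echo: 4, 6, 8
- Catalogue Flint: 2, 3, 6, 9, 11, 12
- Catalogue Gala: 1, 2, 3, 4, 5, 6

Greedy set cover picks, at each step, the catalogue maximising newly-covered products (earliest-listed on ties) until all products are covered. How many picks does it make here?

Greedy: pick Bravo (covers 6 new) → pick Gala (covers 5 new) → pick Comet (covers 1 new). Total picks: 3.

3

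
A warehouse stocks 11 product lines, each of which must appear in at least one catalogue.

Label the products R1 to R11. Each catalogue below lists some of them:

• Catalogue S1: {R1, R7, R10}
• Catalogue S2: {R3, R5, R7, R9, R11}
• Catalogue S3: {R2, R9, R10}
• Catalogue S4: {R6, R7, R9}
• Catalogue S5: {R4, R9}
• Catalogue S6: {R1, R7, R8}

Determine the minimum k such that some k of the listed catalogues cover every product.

5

Take {S2, S3, S4, S5, S6}. Their union is {R1, R2, R3, R4, R5, R6, R7, R8, R9, R10, R11}, which is all 11 products.
No 4 of the 6 catalogues cover everything (all 15 combinations miss at least one product), so 5 is optimal.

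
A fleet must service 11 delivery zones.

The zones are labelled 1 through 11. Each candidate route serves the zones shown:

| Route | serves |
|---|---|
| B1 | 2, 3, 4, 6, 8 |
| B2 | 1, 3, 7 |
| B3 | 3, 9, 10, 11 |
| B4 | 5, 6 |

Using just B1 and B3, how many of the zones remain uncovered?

Union of B1, B3 = {2, 3, 4, 6, 8, 9, 10, 11}.
Not covered: 1, 5, 7 — 3 zones.

3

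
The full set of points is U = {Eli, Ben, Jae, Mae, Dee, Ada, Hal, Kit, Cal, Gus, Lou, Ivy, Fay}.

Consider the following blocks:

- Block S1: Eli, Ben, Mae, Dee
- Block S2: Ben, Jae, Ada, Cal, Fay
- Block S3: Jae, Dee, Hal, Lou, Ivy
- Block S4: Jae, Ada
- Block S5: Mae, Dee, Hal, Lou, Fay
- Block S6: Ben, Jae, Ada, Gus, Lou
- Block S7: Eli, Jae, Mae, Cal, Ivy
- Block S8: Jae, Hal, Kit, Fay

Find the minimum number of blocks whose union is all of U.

S1, S6, S7, and S8 cover everything between them: the union {Eli, Ben, Jae, Mae, Dee, Ada, Hal, Kit, Cal, Gus, Lou, Ivy, Fay} is all of U.
Only S8 contains Kit, so S8 is forced; the remaining 9 points need at least 3 more blocks (each remaining block adds at most 4) — so at least 4 blocks are needed, and 4 is optimal.

4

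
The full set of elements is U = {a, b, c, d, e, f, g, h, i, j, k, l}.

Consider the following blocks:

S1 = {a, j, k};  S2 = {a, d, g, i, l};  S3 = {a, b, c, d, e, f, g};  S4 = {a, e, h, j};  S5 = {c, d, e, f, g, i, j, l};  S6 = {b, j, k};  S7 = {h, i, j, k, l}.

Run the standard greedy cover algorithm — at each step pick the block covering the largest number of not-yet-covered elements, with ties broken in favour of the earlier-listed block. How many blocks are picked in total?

4

Greedy: pick S5 (covers 8 new) → pick S1 (covers 2 new) → pick S3 (covers 1 new) → pick S4 (covers 1 new). Total picks: 4.
(The true minimum cover uses only 2 blocks, so greedy is not optimal here.)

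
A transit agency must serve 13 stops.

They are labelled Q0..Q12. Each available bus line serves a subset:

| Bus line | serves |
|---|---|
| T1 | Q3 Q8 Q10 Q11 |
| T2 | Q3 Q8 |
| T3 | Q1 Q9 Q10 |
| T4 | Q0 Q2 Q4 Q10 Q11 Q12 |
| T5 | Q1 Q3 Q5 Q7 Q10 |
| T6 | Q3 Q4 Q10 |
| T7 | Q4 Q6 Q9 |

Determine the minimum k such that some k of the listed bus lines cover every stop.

T2 and T4 and T5 and T7 together: T2 ∪ T4 ∪ T5 ∪ T7 = {Q0, Q1, Q2, Q3, Q4, Q5, Q6, Q7, Q8, Q9, Q10, Q11, Q12} — every stop is covered.
No 3 of the 7 bus lines cover everything (all 35 combinations miss at least one stop), so 4 is optimal.

4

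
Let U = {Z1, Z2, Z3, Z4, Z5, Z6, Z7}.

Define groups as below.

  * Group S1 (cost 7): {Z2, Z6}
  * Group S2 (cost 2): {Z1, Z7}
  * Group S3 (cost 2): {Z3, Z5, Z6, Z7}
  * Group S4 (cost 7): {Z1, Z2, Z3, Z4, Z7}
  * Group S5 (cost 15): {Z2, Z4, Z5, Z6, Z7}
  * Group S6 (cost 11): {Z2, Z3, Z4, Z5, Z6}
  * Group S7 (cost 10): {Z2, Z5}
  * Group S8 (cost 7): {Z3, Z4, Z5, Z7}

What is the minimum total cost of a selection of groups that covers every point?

9

S3, S4 together cover every point (S3 ∪ S4 = {Z1, Z2, Z3, Z4, Z5, Z6, Z7}); total cost 2 + 7 = 9.
The greedy pick S3, S2, S4 costs 11; no covering selection beats 9.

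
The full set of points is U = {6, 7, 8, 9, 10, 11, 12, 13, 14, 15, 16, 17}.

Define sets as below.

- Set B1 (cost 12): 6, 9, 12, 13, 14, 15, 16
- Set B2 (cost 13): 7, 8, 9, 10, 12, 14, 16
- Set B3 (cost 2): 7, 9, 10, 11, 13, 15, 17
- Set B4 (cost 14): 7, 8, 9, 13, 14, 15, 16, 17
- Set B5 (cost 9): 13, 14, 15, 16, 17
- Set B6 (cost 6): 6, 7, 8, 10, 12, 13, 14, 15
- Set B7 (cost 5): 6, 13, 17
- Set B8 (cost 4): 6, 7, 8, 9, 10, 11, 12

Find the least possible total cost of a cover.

B5, B8 together cover every point (B5 ∪ B8 = {6, 7, 8, 9, 10, 11, 12, 13, 14, 15, 16, 17}); total cost 9 + 4 = 13.
The greedy pick B3, B8, B5 costs 15; no covering selection beats 13.

13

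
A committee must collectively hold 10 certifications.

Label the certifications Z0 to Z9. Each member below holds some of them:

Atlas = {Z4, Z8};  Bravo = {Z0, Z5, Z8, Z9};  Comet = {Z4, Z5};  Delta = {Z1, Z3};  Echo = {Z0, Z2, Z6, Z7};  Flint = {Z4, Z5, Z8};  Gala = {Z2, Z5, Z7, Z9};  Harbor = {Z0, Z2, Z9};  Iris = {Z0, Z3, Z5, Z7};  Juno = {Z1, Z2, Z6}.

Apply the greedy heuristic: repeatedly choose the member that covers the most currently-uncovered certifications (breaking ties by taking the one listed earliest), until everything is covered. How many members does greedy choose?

4

Greedy: pick Bravo (covers 4 new) → pick Echo (covers 3 new) → pick Delta (covers 2 new) → pick Atlas (covers 1 new). Total picks: 4.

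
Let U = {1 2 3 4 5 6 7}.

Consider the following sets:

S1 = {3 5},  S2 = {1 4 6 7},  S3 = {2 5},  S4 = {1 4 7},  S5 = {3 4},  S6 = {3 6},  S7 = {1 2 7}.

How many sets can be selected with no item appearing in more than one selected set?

3

S3, S4, S6 are pairwise disjoint (S3={2,5}; S4={1,4,7}; S6={3,6}).
Every remaining set overlaps one of these, and no 4 of the listed sets are pairwise disjoint, so 3 is the maximum.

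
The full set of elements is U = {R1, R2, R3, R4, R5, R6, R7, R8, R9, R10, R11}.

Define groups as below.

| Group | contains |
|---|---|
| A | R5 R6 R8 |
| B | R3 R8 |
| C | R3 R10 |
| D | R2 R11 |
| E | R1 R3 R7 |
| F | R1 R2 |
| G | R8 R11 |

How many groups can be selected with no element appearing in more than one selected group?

A, C, D are pairwise disjoint (A={R5,R6,R8}; C={R3,R10}; D={R2,R11}).
Every remaining group overlaps one of these, and no 4 of the listed groups are pairwise disjoint, so 3 is the maximum.

3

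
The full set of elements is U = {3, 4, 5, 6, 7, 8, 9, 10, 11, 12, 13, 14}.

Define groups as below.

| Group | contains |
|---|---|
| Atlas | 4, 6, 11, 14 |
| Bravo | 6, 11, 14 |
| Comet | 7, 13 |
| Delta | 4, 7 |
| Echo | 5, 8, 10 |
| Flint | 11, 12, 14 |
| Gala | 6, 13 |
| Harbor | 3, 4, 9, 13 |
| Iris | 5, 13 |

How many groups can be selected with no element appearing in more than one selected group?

4

Delta, Echo, Flint, Gala are pairwise disjoint (Delta={4,7}; Echo={5,8,10}; Flint={11,12,14}; Gala={6,13}).
Every remaining group overlaps one of these, and no 5 of the listed groups are pairwise disjoint, so 4 is the maximum.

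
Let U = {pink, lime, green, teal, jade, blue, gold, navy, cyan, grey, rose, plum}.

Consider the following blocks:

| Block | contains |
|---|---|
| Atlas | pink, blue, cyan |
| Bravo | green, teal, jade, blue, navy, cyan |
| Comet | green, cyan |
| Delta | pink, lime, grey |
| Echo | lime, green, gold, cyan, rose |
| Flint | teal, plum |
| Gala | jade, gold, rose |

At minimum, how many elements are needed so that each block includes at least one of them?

4

The 4 elements {pink, green, teal, jade} hit every block.
The blocks Comet, Delta, Flint, Gala are pairwise disjoint, so any hitting set needs a separate element for each — at least 4. Hence 4 is optimal.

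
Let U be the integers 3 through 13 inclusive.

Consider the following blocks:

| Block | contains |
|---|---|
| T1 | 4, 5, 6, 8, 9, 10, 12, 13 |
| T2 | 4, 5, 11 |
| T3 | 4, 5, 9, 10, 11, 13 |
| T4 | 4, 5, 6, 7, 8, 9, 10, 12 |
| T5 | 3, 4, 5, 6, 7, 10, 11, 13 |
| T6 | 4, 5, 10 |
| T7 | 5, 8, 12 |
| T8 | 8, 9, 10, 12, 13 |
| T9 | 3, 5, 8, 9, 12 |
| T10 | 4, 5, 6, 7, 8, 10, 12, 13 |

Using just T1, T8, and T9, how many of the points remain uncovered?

Union of T1, T8, T9 = {3, 4, 5, 6, 8, 9, 10, 12, 13}.
Not covered: 7, 11 — 2 points.

2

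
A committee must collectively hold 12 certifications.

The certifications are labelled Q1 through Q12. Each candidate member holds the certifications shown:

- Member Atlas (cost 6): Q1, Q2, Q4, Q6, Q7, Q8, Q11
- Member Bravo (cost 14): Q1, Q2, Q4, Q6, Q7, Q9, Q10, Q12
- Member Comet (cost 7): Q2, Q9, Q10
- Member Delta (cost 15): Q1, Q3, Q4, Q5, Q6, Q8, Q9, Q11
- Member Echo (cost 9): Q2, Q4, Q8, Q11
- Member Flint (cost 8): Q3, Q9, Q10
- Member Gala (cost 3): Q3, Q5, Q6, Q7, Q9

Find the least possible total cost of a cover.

Atlas, Bravo, Gala together cover every certification (Atlas ∪ Bravo ∪ Gala = {Q1, Q2, Q3, Q4, Q5, Q6, Q7, Q8, Q9, Q10, Q11, Q12}); total cost 6 + 14 + 3 = 23.
No covering selection has total cost below 23.

23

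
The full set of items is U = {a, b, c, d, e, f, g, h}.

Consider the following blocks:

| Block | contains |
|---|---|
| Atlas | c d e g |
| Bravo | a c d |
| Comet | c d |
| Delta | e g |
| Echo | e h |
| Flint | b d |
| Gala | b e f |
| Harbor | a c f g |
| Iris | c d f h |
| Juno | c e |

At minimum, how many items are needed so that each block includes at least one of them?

3

Take T = {d, e, g}. Each listed block contains at least one of these, so T is a hitting set of size 3.
The blocks Echo, Flint, Harbor are pairwise disjoint, so any hitting set needs a separate item for each — at least 3. Hence 3 is optimal.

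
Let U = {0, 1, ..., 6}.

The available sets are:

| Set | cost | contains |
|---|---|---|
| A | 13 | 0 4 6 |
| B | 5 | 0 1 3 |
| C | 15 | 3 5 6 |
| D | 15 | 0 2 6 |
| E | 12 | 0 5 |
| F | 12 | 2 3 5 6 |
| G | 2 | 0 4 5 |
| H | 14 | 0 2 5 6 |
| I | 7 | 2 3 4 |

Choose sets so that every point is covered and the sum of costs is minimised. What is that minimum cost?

B, F, G together cover every point (B ∪ F ∪ G = {0, 1, 2, 3, 4, 5, 6}); total cost 5 + 12 + 2 = 19.
No covering selection has total cost below 19.

19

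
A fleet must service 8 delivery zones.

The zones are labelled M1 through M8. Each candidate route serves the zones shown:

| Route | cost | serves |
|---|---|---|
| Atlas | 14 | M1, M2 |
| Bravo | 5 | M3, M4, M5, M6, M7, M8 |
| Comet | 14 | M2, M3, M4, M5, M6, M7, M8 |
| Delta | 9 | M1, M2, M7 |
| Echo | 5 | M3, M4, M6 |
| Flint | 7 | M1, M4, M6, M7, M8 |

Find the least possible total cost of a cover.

14

Bravo, Delta together cover every zone (Bravo ∪ Delta = {M1, M2, M3, M4, M5, M6, M7, M8}); total cost 5 + 9 = 14.
No covering selection has total cost below 14.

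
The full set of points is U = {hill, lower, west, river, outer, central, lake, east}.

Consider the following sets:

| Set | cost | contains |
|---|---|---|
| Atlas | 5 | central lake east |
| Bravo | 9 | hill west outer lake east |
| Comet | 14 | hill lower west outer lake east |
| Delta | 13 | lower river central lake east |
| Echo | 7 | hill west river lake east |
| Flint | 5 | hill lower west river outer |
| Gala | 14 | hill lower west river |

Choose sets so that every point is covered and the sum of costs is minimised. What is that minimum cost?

Atlas, Flint together cover every point (Atlas ∪ Flint = {hill, lower, west, river, outer, central, lake, east}); total cost 5 + 5 = 10.
No covering selection has total cost below 10.

10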